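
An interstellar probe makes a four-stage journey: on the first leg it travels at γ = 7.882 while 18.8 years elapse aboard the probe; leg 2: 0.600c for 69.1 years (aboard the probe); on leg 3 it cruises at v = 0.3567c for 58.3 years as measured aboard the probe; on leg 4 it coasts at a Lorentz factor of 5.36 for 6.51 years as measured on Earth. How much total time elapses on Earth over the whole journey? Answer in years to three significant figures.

Δt = 303 years

Leg 1: γ = 7.882; Δt_1 = 7.882 × 18.8 = 148.2 years.
Leg 2: γ = 1/√(1 − 0.600²) = 5/4 = 1.250; Δt_2 = 1.250 × 69.1 = 86.38 years.
Leg 3: γ = 1/√(1 − 0.3567²) = 1/√0.8728 = 1.070; Δt_3 = 1.070 × 58.3 = 62.41 years.
Leg 4: 6.51 years is already measured on Earth.
Total: 148.2 + 86.38 + 62.41 + 6.510 years.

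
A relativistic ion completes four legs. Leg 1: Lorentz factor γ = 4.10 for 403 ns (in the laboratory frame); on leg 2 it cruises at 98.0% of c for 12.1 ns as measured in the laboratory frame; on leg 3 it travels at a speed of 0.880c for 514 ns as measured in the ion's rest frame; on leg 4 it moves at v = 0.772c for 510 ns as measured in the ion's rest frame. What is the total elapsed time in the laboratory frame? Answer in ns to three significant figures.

Leg 1: 403 ns is already measured in the laboratory frame.
Leg 2: 12.1 ns is already measured in the laboratory frame.
Leg 3: γ = 1/√(1 − 0.880²) = 1/√0.2256 = 2.105; Δt_3 = 2.105 × 514 = 1082 ns.
Leg 4: γ = 1/√(1 − 0.772²) = 1/√0.4040 = 1.573; Δt_4 = 1.573 × 510 = 802.4 ns.
Total: 403.0 + 12.10 + 1082 + 802.4 ns.

Δt = 2300 ns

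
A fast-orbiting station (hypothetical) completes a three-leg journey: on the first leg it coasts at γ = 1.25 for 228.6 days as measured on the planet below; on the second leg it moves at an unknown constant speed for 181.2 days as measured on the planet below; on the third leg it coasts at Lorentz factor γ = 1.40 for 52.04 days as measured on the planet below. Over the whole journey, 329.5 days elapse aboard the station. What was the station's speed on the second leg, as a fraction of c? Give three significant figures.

Leg 1: γ = 1.25; τ_1 = 228.6/1.250 = 182.9 days.
Leg 2: speed unknown; τ_2 = 181.2/γ_2.
Leg 3: γ = 1.40; τ_3 = 52.04/1.400 = 37.17 days.
Total proper time: 182.9 + τ_2 + 37.17 = 329.5, so τ_2 = 329.5 − 220.1 = 109.4 days.
γ_2 = 181.2/109.4 = 1.656; β = √(1 − 1/γ²) = √0.6352.

β = 0.797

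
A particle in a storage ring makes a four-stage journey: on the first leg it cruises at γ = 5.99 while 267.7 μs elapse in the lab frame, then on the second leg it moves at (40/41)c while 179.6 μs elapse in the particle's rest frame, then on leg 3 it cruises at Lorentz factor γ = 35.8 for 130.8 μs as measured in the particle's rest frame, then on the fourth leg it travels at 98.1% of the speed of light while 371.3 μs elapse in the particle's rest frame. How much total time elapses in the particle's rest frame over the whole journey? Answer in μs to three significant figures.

τ = 726 μs

Leg 1: γ = 5.99; τ_1 = 267.7/5.990 = 44.69 μs.
Leg 2: 179.6 μs is already measured in the particle's rest frame.
Leg 3: 130.8 μs is already measured in the particle's rest frame.
Leg 4: 371.3 μs is already measured in the particle's rest frame.
Total: 44.69 + 179.6 + 130.8 + 371.3 μs.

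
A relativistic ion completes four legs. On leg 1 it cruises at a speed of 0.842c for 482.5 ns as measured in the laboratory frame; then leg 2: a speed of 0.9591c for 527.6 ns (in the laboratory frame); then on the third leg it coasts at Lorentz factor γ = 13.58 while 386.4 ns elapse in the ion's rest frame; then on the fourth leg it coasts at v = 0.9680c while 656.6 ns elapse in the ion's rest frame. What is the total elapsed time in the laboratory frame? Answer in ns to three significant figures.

Δt = 8870 ns

Leg 1: 482.5 ns is already measured in the laboratory frame.
Leg 2: 527.6 ns is already measured in the laboratory frame.
Leg 3: γ = 13.58; Δt_3 = 13.58 × 386.4 = 5247 ns.
Leg 4: γ = 1/√(1 − 0.9680²) = 1/√0.06298 = 3.985; Δt_4 = 3.985 × 656.6 = 2616 ns.
Total: 482.5 + 527.6 + 5247 + 2616 ns.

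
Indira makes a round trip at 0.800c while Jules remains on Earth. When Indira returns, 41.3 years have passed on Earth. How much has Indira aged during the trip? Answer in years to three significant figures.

τ = 24.8 years

γ = 1/√(1 − 0.800²) = 5/3 ≈ 1.667
Indira's clock measures proper time along the trip: τ = Δt/γ = 41.3/1.667 years.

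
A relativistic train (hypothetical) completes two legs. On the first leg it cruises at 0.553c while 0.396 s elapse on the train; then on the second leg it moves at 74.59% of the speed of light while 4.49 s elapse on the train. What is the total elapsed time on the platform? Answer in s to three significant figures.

Leg 1: γ = 1/√(1 − 0.553²) = 1/√0.6942 = 1.200; Δt_1 = 1.200 × 0.396 = 0.4753 s.
Leg 2: β = 0.7459; γ = 1/√(1 − 0.7459²) = 1/√0.4436 = 1.501; Δt_2 = 1.501 × 4.49 = 6.741 s.
Total: 0.4753 + 6.741 s.

Δt = 7.22 s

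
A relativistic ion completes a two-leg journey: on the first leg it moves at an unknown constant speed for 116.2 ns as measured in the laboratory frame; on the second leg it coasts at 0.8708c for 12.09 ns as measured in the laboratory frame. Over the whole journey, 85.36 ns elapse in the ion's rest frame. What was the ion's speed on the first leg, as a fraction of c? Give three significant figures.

β = 0.730

Leg 1: speed unknown; τ_1 = 116.2/γ_1.
Leg 2: γ = 1/√(1 − 0.8708²) = 1/√0.2417 = 2.034; τ_2 = 12.09/2.034 = 5.944 ns.
Total proper time: τ_1 + 5.944 = 85.36, so τ_1 = 85.36 − 5.944 = 79.42 ns.
γ_1 = 116.2/79.42 = 1.463; β = √(1 − 1/γ²) = √0.5329.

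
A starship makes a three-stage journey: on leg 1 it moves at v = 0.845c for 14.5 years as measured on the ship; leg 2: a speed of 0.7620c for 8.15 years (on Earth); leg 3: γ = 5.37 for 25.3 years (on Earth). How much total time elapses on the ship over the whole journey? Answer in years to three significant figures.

Leg 1: 14.5 years is already measured on the ship.
Leg 2: γ = 1/√(1 − 0.7620²) = 1/√0.4194 = 1.544; τ_2 = 8.15/1.544 = 5.278 years.
Leg 3: γ = 5.37; τ_3 = 25.3/5.370 = 4.711 years.
Total: 14.50 + 5.278 + 4.711 years.

τ = 24.5 years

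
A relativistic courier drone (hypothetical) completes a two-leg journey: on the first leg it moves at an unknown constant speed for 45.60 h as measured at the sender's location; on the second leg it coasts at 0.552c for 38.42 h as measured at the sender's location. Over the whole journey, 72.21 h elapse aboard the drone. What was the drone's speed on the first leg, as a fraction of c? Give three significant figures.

Leg 1: speed unknown; τ_1 = 45.60/γ_1.
Leg 2: γ = 1/√(1 − 0.552²) = 1/√0.6953 = 1.199; τ_2 = 38.42/1.199 = 32.04 h.
Total proper time: τ_1 + 32.04 = 72.21, so τ_1 = 72.21 − 32.04 = 40.17 h.
γ_1 = 45.60/40.17 = 1.135; β = √(1 − 1/γ²) = √0.2238.

β = 0.473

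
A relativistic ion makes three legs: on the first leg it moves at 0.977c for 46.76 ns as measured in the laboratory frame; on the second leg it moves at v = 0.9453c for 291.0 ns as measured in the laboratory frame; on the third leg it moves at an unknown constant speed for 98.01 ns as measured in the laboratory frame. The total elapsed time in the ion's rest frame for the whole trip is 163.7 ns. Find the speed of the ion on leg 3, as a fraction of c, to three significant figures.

β = 0.800

Leg 1: γ = 1/√(1 − 0.977²) = 1/√0.04547 = 4.690; τ_1 = 46.76/4.690 = 9.971 ns.
Leg 2: γ = 1/√(1 − 0.9453²) = 1/√0.1064 = 3.066; τ_2 = 291.0/3.066 = 94.92 ns.
Leg 3: speed unknown; τ_3 = 98.01/γ_3.
Total proper time: 9.971 + 94.92 + τ_3 = 163.7, so τ_3 = 163.7 − 104.9 = 58.80 ns.
γ_3 = 98.01/58.80 = 1.667; β = √(1 − 1/γ²) = √0.6400.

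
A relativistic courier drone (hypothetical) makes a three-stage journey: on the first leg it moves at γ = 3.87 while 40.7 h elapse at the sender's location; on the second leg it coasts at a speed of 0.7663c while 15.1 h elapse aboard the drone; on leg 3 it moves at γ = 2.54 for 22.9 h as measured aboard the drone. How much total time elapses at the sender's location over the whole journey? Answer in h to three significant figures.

Δt = 122 h

Leg 1: 40.7 h is already measured at the sender's location.
Leg 2: γ = 1/√(1 − 0.7663²) = 1/√0.4128 = 1.556; Δt_2 = 1.556 × 15.1 = 23.50 h.
Leg 3: γ = 2.54; Δt_3 = 2.540 × 22.9 = 58.17 h.
Total: 40.70 + 23.50 + 58.17 h.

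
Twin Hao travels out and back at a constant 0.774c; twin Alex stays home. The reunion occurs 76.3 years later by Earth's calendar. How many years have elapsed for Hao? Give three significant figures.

τ = 48.3 years

γ = 1/√(1 − 0.774²) = 1/√0.4009 = 1.579
Hao's clock measures proper time along the trip: τ = Δt/γ = 76.3/1.579 years.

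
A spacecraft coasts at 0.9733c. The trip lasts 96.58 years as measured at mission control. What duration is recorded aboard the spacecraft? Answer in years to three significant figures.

τ = 22.2 years

γ = 1/√(1 − 0.9733²) = 1/√0.05269 = 4.357
The interval measured at mission control is the dilated one; the clock aboard the spacecraft measures the proper time τ = Δt/γ = 96.58/4.357 years.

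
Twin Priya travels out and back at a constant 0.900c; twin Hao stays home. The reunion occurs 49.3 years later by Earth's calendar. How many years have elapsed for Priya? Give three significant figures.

γ = 1/√(1 − 0.900²) = 1/√0.1900 = 2.294
Priya's clock measures proper time along the trip: τ = Δt/γ = 49.3/2.294 years.

τ = 21.5 years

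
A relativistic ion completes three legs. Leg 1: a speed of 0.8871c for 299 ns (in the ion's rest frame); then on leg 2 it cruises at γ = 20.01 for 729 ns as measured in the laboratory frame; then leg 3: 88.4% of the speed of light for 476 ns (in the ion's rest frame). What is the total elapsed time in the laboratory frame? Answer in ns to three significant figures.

Leg 1: γ = 1/√(1 − 0.8871²) = 1/√0.2131 = 2.166; Δt_1 = 2.166 × 299 = 647.8 ns.
Leg 2: 729 ns is already measured in the laboratory frame.
Leg 3: β = 0.884; γ = 1/√(1 − 0.884²) = 1/√0.2185 = 2.139; Δt_3 = 2.139 × 476 = 1018 ns.
Total: 647.8 + 729.0 + 1018 ns.

Δt = 2390 ns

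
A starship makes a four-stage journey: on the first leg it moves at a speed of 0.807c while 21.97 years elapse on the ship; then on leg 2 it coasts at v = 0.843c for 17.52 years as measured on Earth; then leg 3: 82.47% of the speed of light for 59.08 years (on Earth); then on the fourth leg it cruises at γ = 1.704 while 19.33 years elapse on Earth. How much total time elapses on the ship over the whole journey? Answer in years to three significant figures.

Leg 1: 21.97 years is already measured on the ship.
Leg 2: γ = 1/√(1 − 0.843²) = 1/√0.2894 = 1.859; τ_2 = 17.52/1.859 = 9.424 years.
Leg 3: β = 0.8247; γ = 1/√(1 − 0.8247²) = 1/√0.3199 = 1.768; τ_3 = 59.08/1.768 = 33.41 years.
Leg 4: γ = 1.704; τ_4 = 19.33/1.704 = 11.34 years.
Total: 21.97 + 9.424 + 33.41 + 11.34 years.

τ = 76.2 years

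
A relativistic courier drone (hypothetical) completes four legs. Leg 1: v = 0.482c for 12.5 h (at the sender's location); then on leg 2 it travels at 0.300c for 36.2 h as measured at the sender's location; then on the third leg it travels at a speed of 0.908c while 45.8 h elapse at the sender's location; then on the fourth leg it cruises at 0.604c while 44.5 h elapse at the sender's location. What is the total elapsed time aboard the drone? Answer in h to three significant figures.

Leg 1: γ = 1/√(1 − 0.482²) = 1/√0.7677 = 1.141; τ_1 = 12.5/1.141 = 10.95 h.
Leg 2: γ = 1/√(1 − 0.300²) = 1/√0.9100 = 1.048; τ_2 = 36.2/1.048 = 34.53 h.
Leg 3: γ = 1/√(1 − 0.908²) = 1/√0.1755 = 2.387; τ_3 = 45.8/2.387 = 19.19 h.
Leg 4: γ = 1/√(1 − 0.604²) = 1/√0.6352 = 1.255; τ_4 = 44.5/1.255 = 35.47 h.
Total: 10.95 + 34.53 + 19.19 + 35.47 h.

τ = 100 h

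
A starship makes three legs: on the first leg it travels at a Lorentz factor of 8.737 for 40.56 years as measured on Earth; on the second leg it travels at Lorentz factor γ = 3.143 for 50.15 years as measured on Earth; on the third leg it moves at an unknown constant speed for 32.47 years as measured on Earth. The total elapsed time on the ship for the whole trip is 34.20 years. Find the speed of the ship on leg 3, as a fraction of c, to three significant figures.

Leg 1: γ = 8.737; τ_1 = 40.56/8.737 = 4.642 years.
Leg 2: γ = 3.143; τ_2 = 50.15/3.143 = 15.96 years.
Leg 3: speed unknown; τ_3 = 32.47/γ_3.
Total proper time: 4.642 + 15.96 + τ_3 = 34.20, so τ_3 = 34.20 − 20.60 = 13.60 years.
γ_3 = 32.47/13.60 = 2.387; β = √(1 − 1/γ²) = √0.8245.

β = 0.908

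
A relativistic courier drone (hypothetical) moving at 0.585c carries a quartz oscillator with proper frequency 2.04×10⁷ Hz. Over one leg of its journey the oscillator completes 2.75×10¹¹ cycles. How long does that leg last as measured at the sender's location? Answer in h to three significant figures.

γ = 1/√(1 − 0.585²) = 1/√0.6578 = 1.233
Proper time for N cycles: τ = N/f = 2.75×10¹¹/(2.04×10⁷) = 1.348×10⁴ s = 3.745 h.
Lab-frame duration Δt = γτ = 1.233 × 3.745 = 4.617 h.

Δt = 4.62 h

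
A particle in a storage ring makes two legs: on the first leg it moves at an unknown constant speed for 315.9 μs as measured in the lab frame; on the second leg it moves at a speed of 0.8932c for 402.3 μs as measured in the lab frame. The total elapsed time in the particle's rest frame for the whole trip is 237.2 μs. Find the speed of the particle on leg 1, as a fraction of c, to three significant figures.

Leg 1: speed unknown; τ_1 = 315.9/γ_1.
Leg 2: γ = 1/√(1 − 0.8932²) = 1/√0.2022 = 2.224; τ_2 = 402.3/2.224 = 180.9 μs.
Total proper time: τ_1 + 180.9 = 237.2, so τ_1 = 237.2 − 180.9 = 56.30 μs.
γ_1 = 315.9/56.30 = 5.611; β = √(1 − 1/γ²) = √0.9682.

β = 0.984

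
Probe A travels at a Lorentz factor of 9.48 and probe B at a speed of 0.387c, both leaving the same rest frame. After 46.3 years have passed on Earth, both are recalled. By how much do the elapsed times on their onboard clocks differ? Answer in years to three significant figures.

|τ_A − τ_B| = 37.8 years

A: γ = 9.48; τ_A = 46.3/9.480 = 4.884 years.
B: γ = 1/√(1 − 0.387²) = 1/√0.8502 = 1.085; τ_B = 46.3/1.085 = 42.69 years.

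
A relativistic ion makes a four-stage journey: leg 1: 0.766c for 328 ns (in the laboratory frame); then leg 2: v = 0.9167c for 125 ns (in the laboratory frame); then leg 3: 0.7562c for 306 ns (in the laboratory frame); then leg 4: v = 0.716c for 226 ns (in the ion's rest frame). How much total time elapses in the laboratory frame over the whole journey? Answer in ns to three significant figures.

Δt = 1080 ns

Leg 1: 328 ns is already measured in the laboratory frame.
Leg 2: 125 ns is already measured in the laboratory frame.
Leg 3: 306 ns is already measured in the laboratory frame.
Leg 4: γ = 1/√(1 − 0.716²) = 1/√0.4873 = 1.432; Δt_4 = 1.432 × 226 = 323.7 ns.
Total: 328.0 + 125.0 + 306.0 + 323.7 ns.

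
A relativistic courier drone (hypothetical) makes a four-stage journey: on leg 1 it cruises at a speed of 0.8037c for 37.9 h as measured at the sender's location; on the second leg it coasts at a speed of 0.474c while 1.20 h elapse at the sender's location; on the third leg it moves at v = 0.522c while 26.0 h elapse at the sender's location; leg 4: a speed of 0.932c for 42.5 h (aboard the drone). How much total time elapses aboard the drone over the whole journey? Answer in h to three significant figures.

Leg 1: γ = 1/√(1 − 0.8037²) = 1/√0.3541 = 1.681; τ_1 = 37.9/1.681 = 22.55 h.
Leg 2: γ = 1/√(1 − 0.474²) = 1/√0.7753 = 1.136; τ_2 = 1.20/1.136 = 1.057 h.
Leg 3: γ = 1/√(1 − 0.522²) = 1/√0.7275 = 1.172; τ_3 = 26.0/1.172 = 22.18 h.
Leg 4: 42.5 h is already measured aboard the drone.
Total: 22.55 + 1.057 + 22.18 + 42.50 h.

τ = 88.3 h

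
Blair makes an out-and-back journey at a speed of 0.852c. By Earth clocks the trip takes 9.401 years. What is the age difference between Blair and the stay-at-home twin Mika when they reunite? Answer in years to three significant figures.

γ = 1/√(1 − 0.852²) = 1/√0.2741 = 1.910
Blair's elapsed proper time: τ = 9.401/1.910 = 4.922 years.
Age gap = Δt − τ = 9.401 − 4.922 years.

Δt − τ = 4.48 years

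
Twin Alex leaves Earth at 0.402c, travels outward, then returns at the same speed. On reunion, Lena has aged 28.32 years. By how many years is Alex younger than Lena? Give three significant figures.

γ = 1/√(1 − 0.402²) = 1/√0.8384 = 1.092
Alex's elapsed proper time: τ = 28.32/1.092 = 25.93 years.
Age gap = Δt − τ = 28.32 − 25.93 years.

Δt − τ = 2.39 years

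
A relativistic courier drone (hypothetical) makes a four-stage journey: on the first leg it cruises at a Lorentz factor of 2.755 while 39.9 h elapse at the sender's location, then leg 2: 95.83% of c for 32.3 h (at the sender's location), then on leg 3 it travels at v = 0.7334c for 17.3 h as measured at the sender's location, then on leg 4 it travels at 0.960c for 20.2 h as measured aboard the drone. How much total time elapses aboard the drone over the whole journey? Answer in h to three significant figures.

τ = 55.7 h

Leg 1: γ = 2.755; τ_1 = 39.9/2.755 = 14.48 h.
Leg 2: β = 0.9583; γ = 1/√(1 − 0.9583²) = 1/√0.08166 = 3.499; τ_2 = 32.3/3.499 = 9.230 h.
Leg 3: γ = 1/√(1 − 0.7334²) = 1/√0.4621 = 1.471; τ_3 = 17.3/1.471 = 11.76 h.
Leg 4: 20.2 h is already measured aboard the drone.
Total: 14.48 + 9.230 + 11.76 + 20.20 h.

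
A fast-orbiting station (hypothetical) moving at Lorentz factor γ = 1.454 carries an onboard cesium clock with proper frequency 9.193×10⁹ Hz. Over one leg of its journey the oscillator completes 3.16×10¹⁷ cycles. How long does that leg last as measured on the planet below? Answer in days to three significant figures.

γ = 1.454
Proper time for N cycles: τ = N/f = 3.16×10¹⁷/(9.193×10⁹) = 3.437×10⁷ s = 397.8 days.
Lab-frame duration Δt = γτ = 1.454 × 397.8 = 578.5 days.

Δt = 578 days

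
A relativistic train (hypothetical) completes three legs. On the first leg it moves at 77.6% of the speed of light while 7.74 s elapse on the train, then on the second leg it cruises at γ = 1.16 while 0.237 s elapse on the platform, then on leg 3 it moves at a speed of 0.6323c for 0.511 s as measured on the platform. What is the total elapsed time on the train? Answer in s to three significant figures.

Leg 1: 7.74 s is already measured on the train.
Leg 2: γ = 1.16; τ_2 = 0.237/1.160 = 0.2043 s.
Leg 3: γ = 1/√(1 − 0.6323²) = 1/√0.6002 = 1.291; τ_3 = 0.511/1.291 = 0.3959 s.
Total: 7.740 + 0.2043 + 0.3959 s.

τ = 8.34 s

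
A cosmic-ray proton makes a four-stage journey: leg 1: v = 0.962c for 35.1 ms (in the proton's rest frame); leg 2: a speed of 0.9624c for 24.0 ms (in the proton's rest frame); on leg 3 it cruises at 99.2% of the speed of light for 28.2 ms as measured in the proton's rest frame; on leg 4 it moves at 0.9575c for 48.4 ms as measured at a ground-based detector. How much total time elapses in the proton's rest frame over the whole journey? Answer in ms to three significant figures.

τ = 101 ms

Leg 1: 35.1 ms is already measured in the proton's rest frame.
Leg 2: 24.0 ms is already measured in the proton's rest frame.
Leg 3: 28.2 ms is already measured in the proton's rest frame.
Leg 4: γ = 1/√(1 − 0.9575²) = 1/√0.08319 = 3.467; τ_4 = 48.4/3.467 = 13.96 ms.
Total: 35.10 + 24.00 + 28.20 + 13.96 ms.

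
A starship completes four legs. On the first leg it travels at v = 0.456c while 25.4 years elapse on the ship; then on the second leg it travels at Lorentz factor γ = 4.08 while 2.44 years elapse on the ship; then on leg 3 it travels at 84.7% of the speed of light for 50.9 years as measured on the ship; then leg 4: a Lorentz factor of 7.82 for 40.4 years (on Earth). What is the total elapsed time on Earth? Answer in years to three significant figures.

Leg 1: γ = 1/√(1 − 0.456²) = 1/√0.7921 = 1.124; Δt_1 = 1.124 × 25.4 = 28.54 years.
Leg 2: γ = 4.08; Δt_2 = 4.080 × 2.44 = 9.955 years.
Leg 3: β = 0.847; γ = 1/√(1 − 0.847²) = 1/√0.2826 = 1.881; Δt_3 = 1.881 × 50.9 = 95.75 years.
Leg 4: 40.4 years is already measured on Earth.
Total: 28.54 + 9.955 + 95.75 + 40.40 years.

Δt = 175 years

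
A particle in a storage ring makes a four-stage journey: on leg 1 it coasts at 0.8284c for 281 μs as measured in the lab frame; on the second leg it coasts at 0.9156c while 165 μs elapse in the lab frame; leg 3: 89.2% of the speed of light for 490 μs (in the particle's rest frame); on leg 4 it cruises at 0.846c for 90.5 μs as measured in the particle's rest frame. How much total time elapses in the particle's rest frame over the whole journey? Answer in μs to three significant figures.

Leg 1: γ = 1/√(1 − 0.8284²) = 1/√0.3138 = 1.785; τ_1 = 281/1.785 = 157.4 μs.
Leg 2: γ = 1/√(1 − 0.9156²) = 1/√0.1617 = 2.487; τ_2 = 165/2.487 = 66.34 μs.
Leg 3: 490 μs is already measured in the particle's rest frame.
Leg 4: 90.5 μs is already measured in the particle's rest frame.
Total: 157.4 + 66.34 + 490.0 + 90.50 μs.

τ = 804 μs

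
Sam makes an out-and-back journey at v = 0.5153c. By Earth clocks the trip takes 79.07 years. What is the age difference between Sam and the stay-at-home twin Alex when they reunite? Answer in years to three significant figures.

Δt − τ = 11.3 years

γ = 1/√(1 − 0.5153²) = 1/√0.7345 = 1.167
Sam's elapsed proper time: τ = 79.07/1.167 = 67.76 years.
Age gap = Δt − τ = 79.07 − 67.76 years.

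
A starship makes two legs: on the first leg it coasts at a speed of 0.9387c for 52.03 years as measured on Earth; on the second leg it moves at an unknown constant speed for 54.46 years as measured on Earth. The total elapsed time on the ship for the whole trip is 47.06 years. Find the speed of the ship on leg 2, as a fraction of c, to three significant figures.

β = 0.845

Leg 1: γ = 1/√(1 − 0.9387²) = 1/√0.1188 = 2.901; τ_1 = 52.03/2.901 = 17.94 years.
Leg 2: speed unknown; τ_2 = 54.46/γ_2.
Total proper time: 17.94 + τ_2 = 47.06, so τ_2 = 47.06 − 17.94 = 29.12 years.
γ_2 = 54.46/29.12 = 1.870; β = √(1 − 1/γ²) = √0.7140.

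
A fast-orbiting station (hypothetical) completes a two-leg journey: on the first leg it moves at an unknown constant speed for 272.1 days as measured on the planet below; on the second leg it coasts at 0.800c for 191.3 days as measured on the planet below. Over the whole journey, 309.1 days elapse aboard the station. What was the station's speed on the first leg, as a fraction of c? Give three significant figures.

Leg 1: speed unknown; τ_1 = 272.1/γ_1.
Leg 2: γ = 1/√(1 − 0.800²) = 5/3 ≈ 1.667; τ_2 = 191.3/1.667 = 114.8 days.
Total proper time: τ_1 + 114.8 = 309.1, so τ_1 = 309.1 − 114.8 = 194.3 days.
γ_1 = 272.1/194.3 = 1.400; β = √(1 − 1/γ²) = √0.4900.

β = 0.700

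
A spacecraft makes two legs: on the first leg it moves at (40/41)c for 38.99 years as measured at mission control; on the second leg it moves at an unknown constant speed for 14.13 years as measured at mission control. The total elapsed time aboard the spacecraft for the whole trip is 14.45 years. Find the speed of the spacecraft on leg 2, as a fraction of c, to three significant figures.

β = 0.909

Leg 1: γ = 1/√(1 − (40/41)²) = 41/9 ≈ 4.556; τ_1 = 38.99/4.556 = 8.559 years.
Leg 2: speed unknown; τ_2 = 14.13/γ_2.
Total proper time: 8.559 + τ_2 = 14.45, so τ_2 = 14.45 − 8.559 = 5.891 years.
γ_2 = 14.13/5.891 = 2.398; β = √(1 − 1/γ²) = √0.8262.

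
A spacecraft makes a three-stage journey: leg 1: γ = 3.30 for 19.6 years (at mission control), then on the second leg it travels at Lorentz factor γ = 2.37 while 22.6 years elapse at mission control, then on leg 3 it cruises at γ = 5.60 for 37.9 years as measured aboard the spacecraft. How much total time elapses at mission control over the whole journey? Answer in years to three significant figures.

Leg 1: 19.6 years is already measured at mission control.
Leg 2: 22.6 years is already measured at mission control.
Leg 3: γ = 5.60; Δt_3 = 5.600 × 37.9 = 212.2 years.
Total: 19.60 + 22.60 + 212.2 years.

Δt = 254 years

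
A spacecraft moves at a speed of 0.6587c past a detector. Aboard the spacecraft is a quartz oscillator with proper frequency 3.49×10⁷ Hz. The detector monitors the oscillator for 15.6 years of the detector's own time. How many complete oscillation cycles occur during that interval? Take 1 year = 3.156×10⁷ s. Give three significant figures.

N = 1.29×10¹⁶

γ = 1/√(1 − 0.6587²) = 1/√0.5661 = 1.329
During 15.6 years of lab time, the oscillator's proper time advances by τ = Δt/γ = 15.6/1.329 = 11.74 years = 3.704×10⁸ s.
N = f × τ = 3.49×10⁷ × 3.704×10⁸ = 1.293×10¹⁶.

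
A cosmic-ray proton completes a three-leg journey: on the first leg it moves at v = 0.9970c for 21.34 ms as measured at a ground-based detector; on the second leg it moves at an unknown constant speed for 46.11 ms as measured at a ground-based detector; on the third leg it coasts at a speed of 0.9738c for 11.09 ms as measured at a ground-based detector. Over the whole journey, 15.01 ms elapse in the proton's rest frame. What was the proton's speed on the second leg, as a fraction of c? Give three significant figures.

Leg 1: γ = 1/√(1 − 0.9970²) = 1/√0.005991 = 12.92; τ_1 = 21.34/12.92 = 1.652 ms.
Leg 2: speed unknown; τ_2 = 46.11/γ_2.
Leg 3: γ = 1/√(1 − 0.9738²) = 1/√0.05171 = 4.397; τ_3 = 11.09/4.397 = 2.522 ms.
Total proper time: 1.652 + τ_2 + 2.522 = 15.01, so τ_2 = 15.01 − 4.174 = 10.84 ms.
γ_2 = 46.11/10.84 = 4.255; β = √(1 − 1/γ²) = √0.9448.

β = 0.972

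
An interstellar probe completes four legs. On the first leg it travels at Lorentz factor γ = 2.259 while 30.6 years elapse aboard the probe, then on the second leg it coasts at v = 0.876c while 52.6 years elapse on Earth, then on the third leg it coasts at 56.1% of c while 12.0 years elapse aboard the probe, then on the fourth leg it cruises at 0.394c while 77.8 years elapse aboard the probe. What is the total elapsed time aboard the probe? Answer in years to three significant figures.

Leg 1: 30.6 years is already measured aboard the probe.
Leg 2: γ = 1/√(1 − 0.876²) = 1/√0.2326 = 2.073; τ_2 = 52.6/2.073 = 25.37 years.
Leg 3: 12.0 years is already measured aboard the probe.
Leg 4: 77.8 years is already measured aboard the probe.
Total: 30.60 + 25.37 + 12.00 + 77.80 years.

τ = 146 years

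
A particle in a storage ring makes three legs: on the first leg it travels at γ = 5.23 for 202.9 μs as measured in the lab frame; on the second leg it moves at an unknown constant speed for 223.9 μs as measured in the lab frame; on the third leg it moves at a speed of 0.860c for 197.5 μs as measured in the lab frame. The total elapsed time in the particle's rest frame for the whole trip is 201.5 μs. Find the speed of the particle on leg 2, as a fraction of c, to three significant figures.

β = 0.961

Leg 1: γ = 5.23; τ_1 = 202.9/5.230 = 38.80 μs.
Leg 2: speed unknown; τ_2 = 223.9/γ_2.
Leg 3: γ = 1/√(1 − 0.860²) = 1/√0.2604 = 1.960; τ_3 = 197.5/1.960 = 100.8 μs.
Total proper time: 38.80 + τ_2 + 100.8 = 201.5, so τ_2 = 201.5 − 139.6 = 61.92 μs.
γ_2 = 223.9/61.92 = 3.616; β = √(1 − 1/γ²) = √0.9235.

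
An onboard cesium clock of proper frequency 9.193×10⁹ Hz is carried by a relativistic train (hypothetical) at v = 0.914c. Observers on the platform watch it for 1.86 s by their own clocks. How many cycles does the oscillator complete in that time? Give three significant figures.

N = 6.94×10⁹

γ = 1/√(1 − 0.914²) = 1/√0.1646 = 2.465
During 1.86 s of lab time, the oscillator's proper time advances by τ = Δt/γ = 1.86/2.465 = 0.7546 s = 7.546×10⁻¹ s.
N = f × τ = 9.193×10⁹ × 7.546×10⁻¹ = 6.937×10⁹.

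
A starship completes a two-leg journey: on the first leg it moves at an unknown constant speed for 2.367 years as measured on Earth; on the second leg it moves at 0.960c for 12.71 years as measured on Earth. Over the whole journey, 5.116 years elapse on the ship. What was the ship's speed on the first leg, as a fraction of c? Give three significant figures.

Leg 1: speed unknown; τ_1 = 2.367/γ_1.
Leg 2: γ = 1/√(1 − 0.960²) = 25/7 ≈ 3.571; τ_2 = 12.71/3.571 = 3.559 years.
Total proper time: τ_1 + 3.559 = 5.116, so τ_1 = 5.116 − 3.559 = 1.557 years.
γ_1 = 2.367/1.557 = 1.520; β = √(1 − 1/γ²) = √0.5672.

β = 0.753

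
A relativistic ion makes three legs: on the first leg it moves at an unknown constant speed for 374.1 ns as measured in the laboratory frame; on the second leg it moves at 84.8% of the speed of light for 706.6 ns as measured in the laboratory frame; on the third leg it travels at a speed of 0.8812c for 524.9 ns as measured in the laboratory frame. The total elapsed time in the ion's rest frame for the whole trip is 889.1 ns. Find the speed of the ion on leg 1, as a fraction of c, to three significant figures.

β = 0.702

Leg 1: speed unknown; τ_1 = 374.1/γ_1.
Leg 2: β = 0.848; γ = 1/√(1 − 0.848²) = 1/√0.2809 = 1.887; τ_2 = 706.6/1.887 = 374.5 ns.
Leg 3: γ = 1/√(1 − 0.8812²) = 1/√0.2235 = 2.115; τ_3 = 524.9/2.115 = 248.1 ns.
Total proper time: τ_1 + 374.5 + 248.1 = 889.1, so τ_1 = 889.1 − 622.6 = 266.5 ns.
γ_1 = 374.1/266.5 = 1.404; β = √(1 − 1/γ²) = √0.4927.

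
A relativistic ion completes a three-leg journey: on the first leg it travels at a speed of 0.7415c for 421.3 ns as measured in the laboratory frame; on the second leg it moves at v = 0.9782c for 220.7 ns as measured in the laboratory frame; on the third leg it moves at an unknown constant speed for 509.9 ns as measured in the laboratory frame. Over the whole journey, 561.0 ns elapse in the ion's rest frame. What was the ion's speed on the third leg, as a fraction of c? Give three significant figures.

β = 0.890

Leg 1: γ = 1/√(1 − 0.7415²) = 1/√0.4502 = 1.490; τ_1 = 421.3/1.490 = 282.7 ns.
Leg 2: γ = 1/√(1 − 0.9782²) = 1/√0.04312 = 4.815; τ_2 = 220.7/4.815 = 45.83 ns.
Leg 3: speed unknown; τ_3 = 509.9/γ_3.
Total proper time: 282.7 + 45.83 + τ_3 = 561.0, so τ_3 = 561.0 − 328.5 = 232.5 ns.
γ_3 = 509.9/232.5 = 2.193; β = √(1 − 1/γ²) = √0.7921.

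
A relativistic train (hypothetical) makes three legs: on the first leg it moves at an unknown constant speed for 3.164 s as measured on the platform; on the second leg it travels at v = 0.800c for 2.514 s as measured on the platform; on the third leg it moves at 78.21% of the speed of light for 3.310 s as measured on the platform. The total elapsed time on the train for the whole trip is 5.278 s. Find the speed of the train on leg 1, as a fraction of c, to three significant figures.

β = 0.842

Leg 1: speed unknown; τ_1 = 3.164/γ_1.
Leg 2: γ = 1/√(1 − 0.800²) = 1/√0.3600 = 1.667; τ_2 = 2.514/1.667 = 1.508 s.
Leg 3: β = 0.7821; γ = 1/√(1 − 0.7821²) = 1/√0.3883 = 1.605; τ_3 = 3.310/1.605 = 2.063 s.
Total proper time: τ_1 + 1.508 + 2.063 = 5.278, so τ_1 = 5.278 − 3.571 = 1.707 s.
γ_1 = 3.164/1.707 = 1.854; β = √(1 − 1/γ²) = √0.7089.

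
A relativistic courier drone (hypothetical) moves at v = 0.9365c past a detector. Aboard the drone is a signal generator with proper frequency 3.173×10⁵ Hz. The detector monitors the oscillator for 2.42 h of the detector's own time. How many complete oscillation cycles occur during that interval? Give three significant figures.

γ = 1/√(1 − 0.9365²) = 1/√0.1230 = 2.852
During 2.42 h of lab time, the oscillator's proper time advances by τ = Δt/γ = 2.42/2.852 = 0.8486 h = 3.055×10³ s.
N = f × τ = 3.173×10⁵ × 3.055×10³ = 9.694×10⁸.

N = 9.69×10⁸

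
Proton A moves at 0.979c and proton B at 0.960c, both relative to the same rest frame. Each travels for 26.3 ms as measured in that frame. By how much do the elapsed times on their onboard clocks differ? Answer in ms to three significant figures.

|τ_A − τ_B| = 2.00 ms

A: γ = 1/√(1 − 0.979²) = 1/√0.04156 = 4.905; τ_A = 26.3/4.905 = 5.362 ms.
B: γ = 1/√(1 − 0.960²) = 25/7 ≈ 3.571; τ_B = 26.3/3.571 = 7.364 ms.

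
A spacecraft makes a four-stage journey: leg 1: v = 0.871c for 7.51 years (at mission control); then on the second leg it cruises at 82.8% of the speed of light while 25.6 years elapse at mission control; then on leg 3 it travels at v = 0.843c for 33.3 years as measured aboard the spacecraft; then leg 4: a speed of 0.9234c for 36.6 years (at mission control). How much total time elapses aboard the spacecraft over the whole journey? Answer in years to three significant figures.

Leg 1: γ = 1/√(1 − 0.871²) = 1/√0.2414 = 2.035; τ_1 = 7.51/2.035 = 3.690 years.
Leg 2: β = 0.828; γ = 1/√(1 − 0.828²) = 1/√0.3144 = 1.783; τ_2 = 25.6/1.783 = 14.35 years.
Leg 3: 33.3 years is already measured aboard the spacecraft.
Leg 4: γ = 1/√(1 − 0.9234²) = 1/√0.1473 = 2.605; τ_4 = 36.6/2.605 = 14.05 years.
Total: 3.690 + 14.35 + 33.30 + 14.05 years.

τ = 65.4 years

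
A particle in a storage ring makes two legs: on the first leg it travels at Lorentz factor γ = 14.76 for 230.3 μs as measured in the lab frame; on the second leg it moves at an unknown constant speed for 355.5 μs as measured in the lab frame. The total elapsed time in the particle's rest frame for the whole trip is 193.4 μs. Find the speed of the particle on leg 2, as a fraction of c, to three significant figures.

β = 0.866

Leg 1: γ = 14.76; τ_1 = 230.3/14.76 = 15.60 μs.
Leg 2: speed unknown; τ_2 = 355.5/γ_2.
Total proper time: 15.60 + τ_2 = 193.4, so τ_2 = 193.4 − 15.60 = 177.8 μs.
γ_2 = 355.5/177.8 = 1.999; β = √(1 − 1/γ²) = √0.7499.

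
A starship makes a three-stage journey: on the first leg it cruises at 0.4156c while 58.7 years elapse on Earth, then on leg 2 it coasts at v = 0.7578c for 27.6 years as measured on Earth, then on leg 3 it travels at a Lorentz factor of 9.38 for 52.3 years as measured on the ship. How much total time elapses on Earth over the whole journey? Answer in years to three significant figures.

Leg 1: 58.7 years is already measured on Earth.
Leg 2: 27.6 years is already measured on Earth.
Leg 3: γ = 9.38; Δt_3 = 9.380 × 52.3 = 490.6 years.
Total: 58.70 + 27.60 + 490.6 years.

Δt = 577 years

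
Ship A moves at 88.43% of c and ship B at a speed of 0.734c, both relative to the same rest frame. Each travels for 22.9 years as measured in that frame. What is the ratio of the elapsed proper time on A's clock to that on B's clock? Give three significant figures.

A: β = 0.8843; γ = 1/√(1 − 0.8843²) = 1/√0.2180 = 2.142. B: γ = 1/√(1 − 0.734²) = 1/√0.4612 = 1.472.
τ_A/τ_B = γ_B/γ_A = 1.472/2.142 = 0.6875, so τ_A/τ_B = 0.6875.

τ_A/τ_B = 0.688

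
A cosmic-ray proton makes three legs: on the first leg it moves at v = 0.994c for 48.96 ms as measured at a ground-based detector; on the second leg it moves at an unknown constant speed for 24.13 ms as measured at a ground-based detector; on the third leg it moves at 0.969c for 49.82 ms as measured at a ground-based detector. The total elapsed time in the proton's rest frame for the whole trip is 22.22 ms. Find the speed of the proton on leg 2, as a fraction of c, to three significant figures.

β = 0.982

Leg 1: γ = 1/√(1 − 0.994²) = 1/√0.01196 = 9.142; τ_1 = 48.96/9.142 = 5.355 ms.
Leg 2: speed unknown; τ_2 = 24.13/γ_2.
Leg 3: γ = 1/√(1 − 0.969²) = 1/√0.06104 = 4.048; τ_3 = 49.82/4.048 = 12.31 ms.
Total proper time: 5.355 + τ_2 + 12.31 = 22.22, so τ_2 = 22.22 − 17.66 = 4.556 ms.
γ_2 = 24.13/4.556 = 5.296; β = √(1 − 1/γ²) = √0.9643.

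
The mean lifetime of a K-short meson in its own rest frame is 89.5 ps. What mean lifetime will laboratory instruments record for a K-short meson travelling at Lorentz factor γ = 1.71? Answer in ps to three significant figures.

γ = 1.71
The rest-frame lifetime is the proper time; the lab measures the dilated interval Δt = γτ₀ = 1.710 × 89.5 ps.

Δt = 153 ps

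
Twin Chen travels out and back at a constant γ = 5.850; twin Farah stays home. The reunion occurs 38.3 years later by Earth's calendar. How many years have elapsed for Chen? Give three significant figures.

γ = 5.850
Chen's clock measures proper time along the trip: τ = Δt/γ = 38.3/5.850 years.

τ = 6.55 years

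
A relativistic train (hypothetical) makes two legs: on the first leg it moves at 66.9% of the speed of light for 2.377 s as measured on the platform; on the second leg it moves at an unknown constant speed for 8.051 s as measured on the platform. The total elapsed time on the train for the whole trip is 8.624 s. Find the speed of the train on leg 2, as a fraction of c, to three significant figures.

Leg 1: β = 0.669; γ = 1/√(1 − 0.669²) = 1/√0.5524 = 1.345; τ_1 = 2.377/1.345 = 1.767 s.
Leg 2: speed unknown; τ_2 = 8.051/γ_2.
Total proper time: 1.767 + τ_2 = 8.624, so τ_2 = 8.624 − 1.767 = 6.857 s.
γ_2 = 8.051/6.857 = 1.174; β = √(1 − 1/γ²) = √0.2746.

β = 0.524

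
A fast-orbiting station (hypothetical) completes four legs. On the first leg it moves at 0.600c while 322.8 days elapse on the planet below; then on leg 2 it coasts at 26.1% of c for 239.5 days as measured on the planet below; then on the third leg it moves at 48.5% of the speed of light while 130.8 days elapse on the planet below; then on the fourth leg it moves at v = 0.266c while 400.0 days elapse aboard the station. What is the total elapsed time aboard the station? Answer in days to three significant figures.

Leg 1: γ = 1/√(1 − 0.600²) = 5/4 = 1.250; τ_1 = 322.8/1.250 = 258.2 days.
Leg 2: β = 0.261; γ = 1/√(1 − 0.261²) = 1/√0.9319 = 1.036; τ_2 = 239.5/1.036 = 231.2 days.
Leg 3: β = 0.485; γ = 1/√(1 − 0.485²) = 1/√0.7648 = 1.143; τ_3 = 130.8/1.143 = 114.4 days.
Leg 4: 400.0 days is already measured aboard the station.
Total: 258.2 + 231.2 + 114.4 + 400.0 days.

τ = 1000 days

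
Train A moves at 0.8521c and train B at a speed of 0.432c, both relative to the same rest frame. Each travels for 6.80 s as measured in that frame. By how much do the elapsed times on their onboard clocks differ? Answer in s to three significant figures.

|τ_A − τ_B| = 2.57 s

A: γ = 1/√(1 − 0.8521²) = 1/√0.2739 = 1.911; τ_A = 6.80/1.911 = 3.559 s.
B: γ = 1/√(1 − 0.432²) = 1/√0.8134 = 1.109; τ_B = 6.80/1.109 = 6.133 s.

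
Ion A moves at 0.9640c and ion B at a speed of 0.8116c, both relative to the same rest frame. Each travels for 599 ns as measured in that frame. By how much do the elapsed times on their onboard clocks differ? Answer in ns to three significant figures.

A: γ = 1/√(1 − 0.9640²) = 1/√0.07070 = 3.761; τ_A = 599/3.761 = 159.3 ns.
B: γ = 1/√(1 − 0.8116²) = 1/√0.3413 = 1.712; τ_B = 599/1.712 = 349.9 ns.

|τ_A − τ_B| = 191 ns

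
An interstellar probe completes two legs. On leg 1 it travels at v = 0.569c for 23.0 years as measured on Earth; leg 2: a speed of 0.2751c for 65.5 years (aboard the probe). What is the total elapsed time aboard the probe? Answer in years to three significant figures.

Leg 1: γ = 1/√(1 − 0.569²) = 1/√0.6762 = 1.216; τ_1 = 23.0/1.216 = 18.91 years.
Leg 2: 65.5 years is already measured aboard the probe.
Total: 18.91 + 65.50 years.

τ = 84.4 years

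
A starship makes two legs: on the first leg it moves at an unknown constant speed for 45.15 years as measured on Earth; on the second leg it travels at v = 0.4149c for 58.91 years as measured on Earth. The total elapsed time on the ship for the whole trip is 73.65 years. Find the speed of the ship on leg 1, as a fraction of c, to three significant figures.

Leg 1: speed unknown; τ_1 = 45.15/γ_1.
Leg 2: γ = 1/√(1 − 0.4149²) = 1/√0.8279 = 1.099; τ_2 = 58.91/1.099 = 53.60 years.
Total proper time: τ_1 + 53.60 = 73.65, so τ_1 = 73.65 − 53.60 = 20.05 years.
γ_1 = 45.15/20.05 = 2.252; β = √(1 − 1/γ²) = √0.8028.

β = 0.896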